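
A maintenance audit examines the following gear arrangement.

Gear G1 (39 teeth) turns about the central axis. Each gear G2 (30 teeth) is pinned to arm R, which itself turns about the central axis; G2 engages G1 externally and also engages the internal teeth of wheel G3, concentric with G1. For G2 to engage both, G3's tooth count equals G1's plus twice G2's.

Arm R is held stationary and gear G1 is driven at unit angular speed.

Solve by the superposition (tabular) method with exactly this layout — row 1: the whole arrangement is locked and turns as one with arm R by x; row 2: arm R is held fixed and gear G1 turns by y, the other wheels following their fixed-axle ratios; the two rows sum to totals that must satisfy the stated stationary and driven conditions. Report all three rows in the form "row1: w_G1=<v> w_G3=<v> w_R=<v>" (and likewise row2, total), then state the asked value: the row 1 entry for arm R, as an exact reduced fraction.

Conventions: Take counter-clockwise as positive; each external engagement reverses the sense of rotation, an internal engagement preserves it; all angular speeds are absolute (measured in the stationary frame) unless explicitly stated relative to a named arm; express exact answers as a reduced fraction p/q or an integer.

row1: w_G1=0 w_G3=0 w_R=0
row2: w_G1=1 w_G3=-13/33 w_R=0
total: w_G1=1 w_G3=-13/33 w_R=0
asked value: 0

topology: planetary set — G1 39T / G2 30T / G3 99T, arm = carrier (Willis)
row 1: whole set turns with the arm by x
row 2 — arm fixed, fixed-axis ratios: sun y, ring −(39/99)·y, arm 0
boundary: total ω_arm = x = 0 and total ω_sun = x + y = 1  ⇒  y = 1, x = 0
row 2 ring = −(39/99)·1 = -13/33
totals (row 1 + row 2): sun 0 + 1 = 1, ring 0 + (-13/33) = -13/33, arm 0 + 0 = 0
asked cell (row1, arm) = 0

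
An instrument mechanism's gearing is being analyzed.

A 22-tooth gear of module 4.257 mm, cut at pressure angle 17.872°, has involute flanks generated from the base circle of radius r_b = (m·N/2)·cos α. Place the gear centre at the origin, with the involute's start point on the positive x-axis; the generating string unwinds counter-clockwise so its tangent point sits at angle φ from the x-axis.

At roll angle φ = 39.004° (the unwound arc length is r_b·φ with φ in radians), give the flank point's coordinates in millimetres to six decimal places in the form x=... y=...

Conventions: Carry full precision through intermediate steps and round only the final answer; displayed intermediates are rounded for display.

class = single-mesh tooth geometry [base-circle involute, m = 4.257, 22T]
pitch radius r_p = m·N/2 = 4.257·22/2 = 46.827000
base radius r_b = r_p·cos α = 46.827000·cos 17.872° = 44.567339
roll angle φ = 39.004° = 0.68074822 rad
x = r_b·(cos φ + φ·sin φ) = 53.728053
y = r_b·(sin φ − φ·cos φ) = 4.472949

x=53.728053 y=4.472949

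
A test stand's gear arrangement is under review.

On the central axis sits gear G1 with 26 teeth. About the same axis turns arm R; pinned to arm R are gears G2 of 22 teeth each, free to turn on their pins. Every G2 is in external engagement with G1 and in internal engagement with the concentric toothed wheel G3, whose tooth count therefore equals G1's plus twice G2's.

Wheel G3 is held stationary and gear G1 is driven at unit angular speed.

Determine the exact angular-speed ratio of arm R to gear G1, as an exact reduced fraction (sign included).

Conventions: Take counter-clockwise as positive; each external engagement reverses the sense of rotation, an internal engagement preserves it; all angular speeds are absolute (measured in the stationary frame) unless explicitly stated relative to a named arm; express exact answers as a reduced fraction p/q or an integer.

13/48

topology: planetary set — G1 26T / G2 22T / G3 70T, arm = carrier (Willis)
ring teeth: 26 + 2·22 = 70
26(ω_sun−ω_arm) = −70(ω_ring−ω_arm),  ω_ring = 0, ω_sun = 1
26(1−ω_arm) = −70(0−ω_arm)  ⇒  96·ω_arm = 26  ⇒  ω_arm = 13/48
ω_out/ω_in = 13/48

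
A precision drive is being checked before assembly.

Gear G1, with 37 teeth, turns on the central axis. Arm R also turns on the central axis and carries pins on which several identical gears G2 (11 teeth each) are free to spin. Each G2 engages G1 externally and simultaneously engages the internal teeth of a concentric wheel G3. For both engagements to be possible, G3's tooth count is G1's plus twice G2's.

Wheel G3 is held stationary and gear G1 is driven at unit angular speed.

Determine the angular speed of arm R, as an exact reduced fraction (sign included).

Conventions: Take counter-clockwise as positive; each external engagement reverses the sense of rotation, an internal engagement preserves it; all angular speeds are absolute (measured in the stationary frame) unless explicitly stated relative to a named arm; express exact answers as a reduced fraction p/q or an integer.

37/96

topology: planetary set — G1 37T / G2 11T / G3 59T, arm = carrier (Willis)
ring teeth: 37 + 2·11 = 59
37(ω_sun−ω_arm) = −59(ω_ring−ω_arm),  ω_ring = 0, ω_sun = 1
37(1−ω_arm) = −59(0−ω_arm)  ⇒  96·ω_arm = 37  ⇒  ω_arm = 37/96
exact speed ratio = 37/96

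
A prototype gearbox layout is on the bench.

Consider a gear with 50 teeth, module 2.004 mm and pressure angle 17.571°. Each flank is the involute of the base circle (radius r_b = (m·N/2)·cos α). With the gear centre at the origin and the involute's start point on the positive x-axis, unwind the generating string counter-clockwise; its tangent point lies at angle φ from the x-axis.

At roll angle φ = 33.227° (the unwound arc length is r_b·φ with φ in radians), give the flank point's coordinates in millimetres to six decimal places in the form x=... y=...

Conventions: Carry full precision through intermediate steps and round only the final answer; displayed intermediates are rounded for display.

topology: single-mesh involute geometry — m = 2.004, N = 50
pitch radius r_p = m·N/2 = 2.004·50/2 = 50.100000
base radius r_b = r_p·cos α = 50.100000·cos 17.571° = 47.762514
roll angle φ = 33.227° = 0.57992055 rad
x = r_b·(cos φ + φ·sin φ) = 55.131218
y = r_b·(sin φ − φ·cos φ) = 3.001891

x=55.131218 y=3.001891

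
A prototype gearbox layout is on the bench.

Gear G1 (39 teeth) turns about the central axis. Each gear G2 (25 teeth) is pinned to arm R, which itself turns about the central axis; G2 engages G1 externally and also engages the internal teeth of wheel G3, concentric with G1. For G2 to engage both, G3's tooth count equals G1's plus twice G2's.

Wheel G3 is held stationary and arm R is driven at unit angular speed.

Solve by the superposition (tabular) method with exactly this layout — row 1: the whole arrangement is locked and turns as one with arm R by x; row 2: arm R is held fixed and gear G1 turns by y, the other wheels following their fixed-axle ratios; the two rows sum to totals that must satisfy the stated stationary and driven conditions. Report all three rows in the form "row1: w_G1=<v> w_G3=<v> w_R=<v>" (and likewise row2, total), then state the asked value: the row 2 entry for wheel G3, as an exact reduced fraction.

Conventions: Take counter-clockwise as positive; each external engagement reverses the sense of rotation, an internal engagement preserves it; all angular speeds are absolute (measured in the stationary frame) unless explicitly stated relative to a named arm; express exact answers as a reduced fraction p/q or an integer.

row1: w_G1=1 w_G3=1 w_R=1
row2: w_G1=89/39 w_G3=-1 w_R=0
total: w_G1=128/39 w_G3=0 w_R=1
asked value: -1

class = planetary set [G3 = 39+2·25 = 89; Willis about the carrier]
row 1 — lock + rotate with arm: ω_sun = ω_ring = ω_arm = x
row 2 (arm held, sun turns y): ω_ring = −(39/89)·y, ω_arm = 0
boundary: total ω_ring = x − (39/89)·y = 0 and total ω_arm = x = 1  ⇒  y = 89/39, x = 1
row 2 ring = −(39/89)·89/39 = -1
totals (row 1 + row 2): sun 1 + 89/39 = 128/39, ring 1 + (-1) = 0, arm 1 + 0 = 1
asked cell (row2, ring) = -1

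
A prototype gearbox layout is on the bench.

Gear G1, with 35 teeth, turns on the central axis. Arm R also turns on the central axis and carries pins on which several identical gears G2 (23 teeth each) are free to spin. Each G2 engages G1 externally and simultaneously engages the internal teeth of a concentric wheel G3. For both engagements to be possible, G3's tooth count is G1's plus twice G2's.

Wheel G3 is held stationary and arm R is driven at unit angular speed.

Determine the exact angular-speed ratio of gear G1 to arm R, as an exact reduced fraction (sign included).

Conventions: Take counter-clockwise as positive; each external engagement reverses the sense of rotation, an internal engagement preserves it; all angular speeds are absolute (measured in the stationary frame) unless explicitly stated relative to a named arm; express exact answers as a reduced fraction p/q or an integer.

116/35

class = planetary set [G3 = 35+2·23 = 81; Willis about the carrier]
ring teeth: 35 + 2·23 = 81
35(ω_sun−ω_arm) = −81(ω_ring−ω_arm),  ω_ring = 0, ω_arm = 1
ω_sun = 1 − (81/35)(0−1) = 116/35
ω_out/ω_in = 116/35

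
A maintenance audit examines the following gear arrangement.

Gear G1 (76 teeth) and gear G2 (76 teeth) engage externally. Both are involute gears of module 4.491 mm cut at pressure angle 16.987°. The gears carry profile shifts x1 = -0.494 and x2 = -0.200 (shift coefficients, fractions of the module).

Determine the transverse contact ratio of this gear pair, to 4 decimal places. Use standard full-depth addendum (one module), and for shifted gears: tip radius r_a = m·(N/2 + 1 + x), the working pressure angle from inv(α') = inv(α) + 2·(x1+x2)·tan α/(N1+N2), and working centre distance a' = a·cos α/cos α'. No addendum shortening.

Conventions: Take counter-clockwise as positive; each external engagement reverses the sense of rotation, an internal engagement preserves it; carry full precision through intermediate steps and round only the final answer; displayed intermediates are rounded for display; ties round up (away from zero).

2.2538

topology: single-mesh involute geometry — m = 4.491, 76T/76T pair
base radii: r_b1 = 163.212374, r_b2 = 163.212374
tip radii: r_a1 = 172.930446, r_a2 = 174.250800
inv(α') = inv(16.987°) + 2·(-0.494-0.200)·tan α/(76+76) = 0.00621398  ⇒  α' = 15.05103°
a' = a·cos α / cos α' = 341.3160·cos 16.987°/cos 15.05103° = 338.020569
action lengths: √(r_a1²−r_b1²) = 57.154704, √(r_a2²−r_b2²) = 61.033289
base pitch p_b = π·m·cos α = 13.493337
CR = (57.154704 + 61.033289 − 338.020569·sin 15.05103°)/13.493337 = 2.253784
contact ratio ≈ 2.2538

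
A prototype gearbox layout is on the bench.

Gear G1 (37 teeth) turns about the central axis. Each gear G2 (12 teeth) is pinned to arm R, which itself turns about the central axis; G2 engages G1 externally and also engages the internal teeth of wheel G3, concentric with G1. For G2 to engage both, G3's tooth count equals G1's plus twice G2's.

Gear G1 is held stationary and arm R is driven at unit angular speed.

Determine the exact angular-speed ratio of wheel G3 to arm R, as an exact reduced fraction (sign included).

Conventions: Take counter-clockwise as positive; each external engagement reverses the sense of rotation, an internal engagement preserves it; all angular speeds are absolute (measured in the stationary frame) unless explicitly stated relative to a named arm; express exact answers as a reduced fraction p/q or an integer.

98/61

class = planetary set [G3 = 37+2·12 = 61; Willis about the carrier]
ring teeth: 37 + 2·12 = 61
37(ω_sun−ω_arm) = −61(ω_ring−ω_arm),  ω_sun = 0, ω_arm = 1
ω_ring = 1 − (37/61)(0−1) = 98/61
ω_out/ω_in = 98/61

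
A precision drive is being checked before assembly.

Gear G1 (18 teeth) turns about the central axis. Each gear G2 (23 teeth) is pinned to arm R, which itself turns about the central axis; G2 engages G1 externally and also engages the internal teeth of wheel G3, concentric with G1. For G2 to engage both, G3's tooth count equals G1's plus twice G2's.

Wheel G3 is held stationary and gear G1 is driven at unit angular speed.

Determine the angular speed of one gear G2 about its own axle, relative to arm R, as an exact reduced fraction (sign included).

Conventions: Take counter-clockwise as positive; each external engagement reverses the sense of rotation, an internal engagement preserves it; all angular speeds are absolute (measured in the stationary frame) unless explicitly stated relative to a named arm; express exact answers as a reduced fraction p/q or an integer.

-576/943

class = planetary set [G3 = 18+2·23 = 64; Willis about the carrier]
ring teeth: 18 + 2·23 = 64
18(ω_sun−ω_arm) = −64(ω_ring−ω_arm),  ω_ring = 0, ω_sun = 1
18(1−ω_arm) = −64(0−ω_arm)  ⇒  82·ω_arm = 18  ⇒  ω_arm = 9/41
sun–planet mesh: 18·(1−9/41) = −23·(ω_p−ω_arm)  ⇒  ω_p−ω_arm = -576/943
exact speed ratio = -576/943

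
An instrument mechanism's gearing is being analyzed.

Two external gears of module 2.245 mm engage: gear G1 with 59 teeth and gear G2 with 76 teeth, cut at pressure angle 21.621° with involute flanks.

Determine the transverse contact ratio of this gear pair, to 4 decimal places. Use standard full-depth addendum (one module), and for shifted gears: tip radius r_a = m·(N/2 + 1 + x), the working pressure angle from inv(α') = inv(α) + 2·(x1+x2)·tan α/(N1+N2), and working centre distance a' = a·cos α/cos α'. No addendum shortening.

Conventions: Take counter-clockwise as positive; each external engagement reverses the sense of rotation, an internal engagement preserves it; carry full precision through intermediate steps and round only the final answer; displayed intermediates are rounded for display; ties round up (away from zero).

1.7120

single-mesh involute tooth geometry (59T engaging 76T at module 2.245)
base radii: r_b1 = 61.567832, r_b2 = 79.307716
tip radii: r_a1 = 68.472500, r_a2 = 87.555000
no profile shift: α' = α, a' = a
action lengths: √(r_a1²−r_b1²) = 29.964734, √(r_a2²−r_b2²) = 37.096687
base pitch p_b = π·m·cos α = 6.556646
CR = (29.964734 + 37.096687 − 151.537500·sin 21.62100°)/6.556646 = 1.712020
contact ratio ≈ 1.7120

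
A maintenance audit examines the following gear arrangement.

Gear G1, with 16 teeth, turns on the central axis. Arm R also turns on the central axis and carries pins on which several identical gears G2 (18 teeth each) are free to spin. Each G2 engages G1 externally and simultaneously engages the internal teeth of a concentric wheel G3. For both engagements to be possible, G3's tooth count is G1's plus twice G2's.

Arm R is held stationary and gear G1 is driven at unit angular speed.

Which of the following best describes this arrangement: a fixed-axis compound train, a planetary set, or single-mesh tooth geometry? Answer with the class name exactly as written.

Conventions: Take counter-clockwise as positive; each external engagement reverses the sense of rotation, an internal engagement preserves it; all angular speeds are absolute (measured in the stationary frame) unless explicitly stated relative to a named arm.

planetary set

planetary set (16T centre, 18T on arm, 52T internal) — Willis relation
classification: planetary set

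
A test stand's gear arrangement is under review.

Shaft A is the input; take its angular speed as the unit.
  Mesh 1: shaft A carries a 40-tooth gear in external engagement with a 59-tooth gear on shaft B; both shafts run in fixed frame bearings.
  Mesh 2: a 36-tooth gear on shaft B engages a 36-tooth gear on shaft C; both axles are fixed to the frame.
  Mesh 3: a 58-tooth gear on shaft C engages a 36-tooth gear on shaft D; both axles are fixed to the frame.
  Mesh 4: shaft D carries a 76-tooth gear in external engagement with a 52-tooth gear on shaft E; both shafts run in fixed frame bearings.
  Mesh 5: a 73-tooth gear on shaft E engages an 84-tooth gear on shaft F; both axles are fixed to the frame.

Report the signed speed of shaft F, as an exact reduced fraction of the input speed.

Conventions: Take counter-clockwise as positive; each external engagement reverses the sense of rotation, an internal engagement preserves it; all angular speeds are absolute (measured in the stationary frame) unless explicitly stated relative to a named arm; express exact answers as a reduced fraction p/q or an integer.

-201115/144963

5-mesh fixed-axis compound train (all bearings frame-fixed)
mesh 1 [40T→59T]: |ω|/ω_in = 1×40/59 = 40/59, sense flips to −
mesh 2 [36T→36T]: |ω|/ω_in = (40/59)×36/36 = 40/59, sense flips to +
mesh 3 [58T→36T]: |ω|/ω_in = (40/59)×58/36 = 580/531, sense flips to −
mesh 4 [76T→52T]: |ω|/ω_in = (580/531)×76/52 = 11020/6903, sense flips to +
mesh 5 [73T→84T]: |ω|/ω_in = (11020/6903)×73/84 = 201115/144963, sense flips to −
signed output speed (× input speed) = -201115/144963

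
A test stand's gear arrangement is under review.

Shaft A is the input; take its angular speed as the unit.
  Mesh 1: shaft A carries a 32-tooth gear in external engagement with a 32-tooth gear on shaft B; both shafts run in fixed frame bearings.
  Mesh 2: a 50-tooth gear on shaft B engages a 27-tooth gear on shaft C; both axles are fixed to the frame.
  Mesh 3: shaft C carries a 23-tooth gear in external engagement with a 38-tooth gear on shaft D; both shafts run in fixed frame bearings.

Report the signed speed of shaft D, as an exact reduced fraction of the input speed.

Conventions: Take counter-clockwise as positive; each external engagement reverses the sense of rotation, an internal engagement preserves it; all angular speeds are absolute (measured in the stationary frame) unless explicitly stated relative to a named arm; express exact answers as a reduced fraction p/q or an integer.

3-mesh fixed-axis compound train (all bearings frame-fixed)
mesh 1 [32T→32T]: |ω|/ω_in = 1×32/32 = 1, sense flips to −
mesh 2 [50T→27T]: |ω|/ω_in = 1×50/27 = 50/27, sense flips to +
mesh 3 [23T→38T]: |ω|/ω_in = (50/27)×23/38 = 575/513, sense flips to −
signed output speed (× input speed) = -575/513

-575/513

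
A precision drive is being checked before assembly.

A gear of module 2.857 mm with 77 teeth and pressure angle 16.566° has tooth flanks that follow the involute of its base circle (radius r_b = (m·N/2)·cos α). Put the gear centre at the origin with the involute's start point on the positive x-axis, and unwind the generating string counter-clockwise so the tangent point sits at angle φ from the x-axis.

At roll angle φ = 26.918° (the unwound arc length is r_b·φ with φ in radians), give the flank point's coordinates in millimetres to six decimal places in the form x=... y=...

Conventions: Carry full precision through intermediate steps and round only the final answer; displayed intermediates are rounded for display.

single-mesh involute tooth geometry (77T wheel at module 2.857)
pitch radius r_p = m·N/2 = 2.857·77/2 = 109.994500
base radius r_b = r_p·cos α = 109.994500·cos 16.566° = 105.428841
roll angle φ = 26.918° = 0.46980773 rad
x = r_b·(cos φ + φ·sin φ) = 116.429738
y = r_b·(sin φ − φ·cos φ) = 3.564368

x=116.429738 y=3.564368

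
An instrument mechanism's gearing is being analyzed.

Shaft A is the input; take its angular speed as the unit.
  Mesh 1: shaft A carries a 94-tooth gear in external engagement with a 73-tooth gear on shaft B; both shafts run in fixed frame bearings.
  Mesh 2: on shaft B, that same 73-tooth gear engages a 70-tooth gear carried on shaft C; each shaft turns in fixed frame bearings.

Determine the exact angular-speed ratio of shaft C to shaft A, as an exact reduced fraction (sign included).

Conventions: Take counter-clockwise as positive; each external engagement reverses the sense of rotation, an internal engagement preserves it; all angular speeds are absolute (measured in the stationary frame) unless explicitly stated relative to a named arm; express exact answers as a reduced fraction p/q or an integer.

class = fixed-axis compound train [2 meshes; 2 ratios multiply, 2 sense flips]
mesh 1 [94T→73T]: running ratio 94/73, sense −
mesh 2 [73T→70T]: running ratio 47/35, sense +
ω_out/ω_in = 47/35

47/35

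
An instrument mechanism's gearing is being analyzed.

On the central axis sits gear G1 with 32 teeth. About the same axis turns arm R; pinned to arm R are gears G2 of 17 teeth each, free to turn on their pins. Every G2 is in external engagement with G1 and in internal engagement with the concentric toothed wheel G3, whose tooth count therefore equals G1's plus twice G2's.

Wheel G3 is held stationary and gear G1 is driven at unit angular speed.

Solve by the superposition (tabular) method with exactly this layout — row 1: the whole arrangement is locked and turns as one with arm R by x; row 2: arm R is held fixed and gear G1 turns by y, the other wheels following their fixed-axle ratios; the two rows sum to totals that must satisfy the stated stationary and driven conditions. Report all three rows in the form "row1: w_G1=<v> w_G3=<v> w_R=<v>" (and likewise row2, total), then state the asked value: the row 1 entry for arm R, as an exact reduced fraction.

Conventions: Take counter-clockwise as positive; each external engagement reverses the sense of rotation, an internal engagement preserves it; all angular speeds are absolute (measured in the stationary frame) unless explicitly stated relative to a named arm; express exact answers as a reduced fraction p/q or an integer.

class = planetary set [G3 = 32+2·17 = 66; Willis about the carrier]
row 1: whole set turns with the arm by x
row 2 (arm held, sun turns y): ω_ring = −(32/66)·y, ω_arm = 0
boundary: total ω_ring = x − (32/66)·y = 0 and total ω_sun = x + y = 1  ⇒  y = 33/49, x = 16/49
row 2 ring = −(32/66)·33/49 = -16/49
totals (row 1 + row 2): sun 16/49 + 33/49 = 1, ring 16/49 + (-16/49) = 0, arm 16/49 + 0 = 16/49
asked cell (row1, arm) = 16/49

row1: w_G1=16/49 w_G3=16/49 w_R=16/49
row2: w_G1=33/49 w_G3=-16/49 w_R=0
total: w_G1=1 w_G3=0 w_R=16/49
asked value: 16/49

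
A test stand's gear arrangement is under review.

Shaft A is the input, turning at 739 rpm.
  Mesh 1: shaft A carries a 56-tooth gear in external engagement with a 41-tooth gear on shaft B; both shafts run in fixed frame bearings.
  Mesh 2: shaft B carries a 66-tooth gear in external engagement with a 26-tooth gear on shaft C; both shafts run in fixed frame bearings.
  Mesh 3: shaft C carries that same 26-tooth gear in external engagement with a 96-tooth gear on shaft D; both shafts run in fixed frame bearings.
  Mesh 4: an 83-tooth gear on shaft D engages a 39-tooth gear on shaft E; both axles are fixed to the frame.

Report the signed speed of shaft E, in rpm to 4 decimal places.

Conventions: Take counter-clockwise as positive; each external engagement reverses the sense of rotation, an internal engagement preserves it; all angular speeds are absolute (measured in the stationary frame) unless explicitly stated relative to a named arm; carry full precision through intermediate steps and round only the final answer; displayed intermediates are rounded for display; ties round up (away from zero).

+1476.8446 rpm

4-mesh fixed-axis compound train (all bearings frame-fixed)
mesh 1 [56T→41T]: ω = 739.0000×56/41 = 1009.3659 rpm, sense flips to −
mesh 2 [66T→26T]: ω = 1009.3659×66/26 = 2562.2364 rpm, sense flips to +
mesh 3 [26T→96T]: ω = 2562.2364×26/96 = 693.9390 rpm, sense flips to −
mesh 4 [83T→39T]: ω = 693.9390×83/39 = 1476.8446 rpm, sense flips to +
signed output speed = +1476.8446 rpm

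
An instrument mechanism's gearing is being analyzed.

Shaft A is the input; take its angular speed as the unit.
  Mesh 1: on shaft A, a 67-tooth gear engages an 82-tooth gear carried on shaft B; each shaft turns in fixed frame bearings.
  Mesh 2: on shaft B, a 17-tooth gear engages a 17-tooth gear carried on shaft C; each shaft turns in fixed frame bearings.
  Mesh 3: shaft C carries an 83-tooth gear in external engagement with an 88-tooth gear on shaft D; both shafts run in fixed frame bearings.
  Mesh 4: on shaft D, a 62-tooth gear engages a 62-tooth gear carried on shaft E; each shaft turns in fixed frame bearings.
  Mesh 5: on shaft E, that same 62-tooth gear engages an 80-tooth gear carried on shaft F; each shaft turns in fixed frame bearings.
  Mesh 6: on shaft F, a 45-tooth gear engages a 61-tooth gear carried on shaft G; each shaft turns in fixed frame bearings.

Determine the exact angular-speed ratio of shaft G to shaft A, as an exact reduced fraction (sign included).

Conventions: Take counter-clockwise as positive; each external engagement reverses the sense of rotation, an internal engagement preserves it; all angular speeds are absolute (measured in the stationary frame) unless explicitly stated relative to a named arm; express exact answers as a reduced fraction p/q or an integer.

class = fixed-axis compound train [6 meshes; 6 ratios multiply, 6 sense flips]
mesh 1 [67T→82T]: running ratio 67/82, sense −
mesh 2 [17T→17T]: running ratio 67/82, sense +
mesh 3 [83T→88T]: running ratio 5561/7216, sense −
mesh 4 [62T→62T]: running ratio 5561/7216, sense +
mesh 5 [62T→80T]: running ratio 172391/288640, sense −
mesh 6 [45T→61T]: running ratio 1551519/3521408, sense +
ω_out/ω_in = 1551519/3521408

1551519/3521408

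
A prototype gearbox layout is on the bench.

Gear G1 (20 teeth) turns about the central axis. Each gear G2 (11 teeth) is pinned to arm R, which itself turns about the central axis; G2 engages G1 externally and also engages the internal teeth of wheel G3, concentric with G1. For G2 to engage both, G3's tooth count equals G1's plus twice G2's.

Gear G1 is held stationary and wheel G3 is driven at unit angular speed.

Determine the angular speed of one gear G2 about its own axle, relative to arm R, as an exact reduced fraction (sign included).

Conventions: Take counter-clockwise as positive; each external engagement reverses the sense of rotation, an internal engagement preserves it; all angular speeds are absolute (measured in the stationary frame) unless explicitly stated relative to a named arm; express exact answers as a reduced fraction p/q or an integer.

420/341

class = planetary set [G3 = 20+2·11 = 42; Willis about the carrier]
ring teeth: 20 + 2·11 = 42
20(ω_sun−ω_arm) = −42(ω_ring−ω_arm),  ω_sun = 0, ω_ring = 1
20(0−ω_arm) = −42(1−ω_arm)  ⇒  62·ω_arm = 42  ⇒  ω_arm = 21/31
sun–planet mesh: 20·(0−21/31) = −11·(ω_p−ω_arm)  ⇒  ω_p−ω_arm = 420/341
exact speed ratio = 420/341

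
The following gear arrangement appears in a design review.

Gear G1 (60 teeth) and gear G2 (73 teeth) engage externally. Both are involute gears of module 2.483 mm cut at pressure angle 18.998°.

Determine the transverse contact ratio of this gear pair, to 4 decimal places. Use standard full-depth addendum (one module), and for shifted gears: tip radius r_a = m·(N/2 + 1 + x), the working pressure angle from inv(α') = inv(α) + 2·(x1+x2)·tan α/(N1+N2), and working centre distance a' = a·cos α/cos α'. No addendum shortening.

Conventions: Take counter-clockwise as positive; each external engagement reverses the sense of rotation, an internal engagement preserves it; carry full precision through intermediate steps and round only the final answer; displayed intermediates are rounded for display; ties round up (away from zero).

single-mesh involute tooth geometry (60T engaging 73T at module 2.483)
base radii: r_b1 = 70.432525, r_b2 = 85.692906
tip radii: r_a1 = 76.973000, r_a2 = 93.112500
no profile shift: α' = α, a' = a
action lengths: √(r_a1²−r_b1²) = 31.049994, √(r_a2²−r_b2²) = 36.423393
base pitch p_b = π·m·cos α = 7.375677
CR = (31.049994 + 36.423393 − 165.119500·sin 18.99800°)/7.375677 = 1.860329
contact ratio ≈ 1.8603

1.8603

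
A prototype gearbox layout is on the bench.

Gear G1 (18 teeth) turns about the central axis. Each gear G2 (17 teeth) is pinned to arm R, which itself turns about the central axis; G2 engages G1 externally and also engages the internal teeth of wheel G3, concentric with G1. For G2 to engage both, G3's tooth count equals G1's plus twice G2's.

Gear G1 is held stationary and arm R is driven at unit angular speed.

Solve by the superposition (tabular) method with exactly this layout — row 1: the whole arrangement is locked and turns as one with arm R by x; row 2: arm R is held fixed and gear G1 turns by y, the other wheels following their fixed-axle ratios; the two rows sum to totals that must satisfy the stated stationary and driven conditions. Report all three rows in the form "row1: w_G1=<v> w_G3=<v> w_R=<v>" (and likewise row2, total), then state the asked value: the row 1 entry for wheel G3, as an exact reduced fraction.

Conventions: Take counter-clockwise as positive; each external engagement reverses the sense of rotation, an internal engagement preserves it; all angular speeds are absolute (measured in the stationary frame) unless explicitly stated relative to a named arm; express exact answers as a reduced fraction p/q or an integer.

planetary set (18T centre, 17T on arm, 52T internal) — Willis relation
superposition row 1 [locked train]: every member turns x
superposition row 2 [arm held]: sun y, ring −(18/52)·y, arm 0
boundary: total ω_sun = x + y = 0 and total ω_arm = x = 1  ⇒  y = -1, x = 1
row 2 ring = −(18/52)·(-1) = 9/26
totals (row 1 + row 2): sun 1 + (-1) = 0, ring 1 + 9/26 = 35/26, arm 1 + 0 = 1
asked cell (row1, ring) = 1

row1: w_G1=1 w_G3=1 w_R=1
row2: w_G1=-1 w_G3=9/26 w_R=0
total: w_G1=0 w_G3=35/26 w_R=1
asked value: 1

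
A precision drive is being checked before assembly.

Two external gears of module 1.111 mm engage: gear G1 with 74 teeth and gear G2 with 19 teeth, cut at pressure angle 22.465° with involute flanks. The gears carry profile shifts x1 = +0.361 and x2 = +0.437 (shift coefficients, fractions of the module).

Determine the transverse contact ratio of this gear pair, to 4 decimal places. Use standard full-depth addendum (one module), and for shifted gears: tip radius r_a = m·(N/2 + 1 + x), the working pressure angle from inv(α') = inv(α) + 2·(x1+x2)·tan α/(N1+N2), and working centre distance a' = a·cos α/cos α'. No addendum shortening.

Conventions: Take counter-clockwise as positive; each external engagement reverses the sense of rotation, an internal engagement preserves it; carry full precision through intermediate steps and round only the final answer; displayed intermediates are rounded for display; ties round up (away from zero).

single-mesh involute tooth geometry (74T engaging 19T at module 1.111)
base radii: r_b1 = 37.987518, r_b2 = 9.753552
tip radii: r_a1 = 42.619071, r_a2 = 12.151007
inv(α') = inv(22.465°) + 2·(+0.361+0.437)·tan α/(74+19) = 0.02850601  ⇒  α' = 24.60581°
a' = a·cos α / cos α' = 51.6615·cos 22.465°/cos 24.60581° = 52.509229
action lengths: √(r_a1²−r_b1²) = 19.321844, √(r_a2²−r_b2²) = 7.246737
base pitch p_b = π·m·cos α = 3.225441
CR = (19.321844 + 7.246737 − 52.509229·sin 24.60581°)/3.225441 = 1.458764
contact ratio ≈ 1.4588

1.4588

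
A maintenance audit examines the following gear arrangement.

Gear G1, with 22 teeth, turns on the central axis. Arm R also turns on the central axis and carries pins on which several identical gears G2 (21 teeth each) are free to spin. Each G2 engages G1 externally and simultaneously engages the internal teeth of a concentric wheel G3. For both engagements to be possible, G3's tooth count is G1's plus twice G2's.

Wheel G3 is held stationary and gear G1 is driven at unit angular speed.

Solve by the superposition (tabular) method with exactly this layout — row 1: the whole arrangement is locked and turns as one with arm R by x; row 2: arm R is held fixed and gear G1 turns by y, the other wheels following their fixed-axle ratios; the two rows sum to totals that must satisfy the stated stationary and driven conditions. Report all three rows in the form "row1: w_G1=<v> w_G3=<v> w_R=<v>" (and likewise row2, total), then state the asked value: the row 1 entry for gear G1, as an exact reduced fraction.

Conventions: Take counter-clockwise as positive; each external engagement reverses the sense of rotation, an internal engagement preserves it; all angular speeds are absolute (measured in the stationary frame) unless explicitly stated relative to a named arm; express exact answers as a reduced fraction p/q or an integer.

topology: planetary set — G1 22T / G2 21T / G3 64T, arm = carrier (Willis)
row 1 (train locked, turned with arm): all members turn x
row 2 — arm fixed, fixed-axis ratios: sun y, ring −(22/64)·y, arm 0
boundary: total ω_ring = x − (22/64)·y = 0 and total ω_sun = x + y = 1  ⇒  y = 32/43, x = 11/43
row 2 ring = −(22/64)·32/43 = -11/43
totals (row 1 + row 2): sun 11/43 + 32/43 = 1, ring 11/43 + (-11/43) = 0, arm 11/43 + 0 = 11/43
asked cell (row1, sun) = 11/43

row1: w_G1=11/43 w_G3=11/43 w_R=11/43
row2: w_G1=32/43 w_G3=-11/43 w_R=0
total: w_G1=1 w_G3=0 w_R=11/43
asked value: 11/43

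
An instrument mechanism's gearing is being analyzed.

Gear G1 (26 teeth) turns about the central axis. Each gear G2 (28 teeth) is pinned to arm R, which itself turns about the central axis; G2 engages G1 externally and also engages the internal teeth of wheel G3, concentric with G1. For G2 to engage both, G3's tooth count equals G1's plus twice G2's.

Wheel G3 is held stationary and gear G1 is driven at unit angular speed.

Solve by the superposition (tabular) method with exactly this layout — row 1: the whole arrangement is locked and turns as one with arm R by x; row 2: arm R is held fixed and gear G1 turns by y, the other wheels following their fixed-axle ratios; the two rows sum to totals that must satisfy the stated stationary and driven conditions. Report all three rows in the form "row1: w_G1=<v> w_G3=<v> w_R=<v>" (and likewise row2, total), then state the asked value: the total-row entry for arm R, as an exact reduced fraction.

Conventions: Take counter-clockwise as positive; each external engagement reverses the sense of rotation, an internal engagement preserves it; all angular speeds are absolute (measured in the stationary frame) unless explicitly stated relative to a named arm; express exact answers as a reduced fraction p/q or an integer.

row1: w_G1=13/54 w_G3=13/54 w_R=13/54
row2: w_G1=41/54 w_G3=-13/54 w_R=0
total: w_G1=1 w_G3=0 w_R=13/54
asked value: 13/54

topology: planetary set — G1 26T / G2 28T / G3 82T, arm = carrier (Willis)
row 1: whole set turns with the arm by x
row 2 (arm held, sun turns y): ω_ring = −(26/82)·y, ω_arm = 0
boundary: total ω_ring = x − (26/82)·y = 0 and total ω_sun = x + y = 1  ⇒  y = 41/54, x = 13/54
row 2 ring = −(26/82)·41/54 = -13/54
totals (row 1 + row 2): sun 13/54 + 41/54 = 1, ring 13/54 + (-13/54) = 0, arm 13/54 + 0 = 13/54
asked cell (total, arm) = 13/54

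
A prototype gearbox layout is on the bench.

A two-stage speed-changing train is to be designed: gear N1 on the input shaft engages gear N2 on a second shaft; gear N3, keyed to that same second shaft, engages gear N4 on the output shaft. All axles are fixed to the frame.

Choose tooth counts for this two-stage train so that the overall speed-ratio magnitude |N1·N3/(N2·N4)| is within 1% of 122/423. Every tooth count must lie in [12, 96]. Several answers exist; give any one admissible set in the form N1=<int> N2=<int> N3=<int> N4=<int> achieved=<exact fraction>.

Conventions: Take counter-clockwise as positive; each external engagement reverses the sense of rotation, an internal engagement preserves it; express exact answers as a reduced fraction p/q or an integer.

N1=12 N2=27 N3=61 N4=94 achieved=122/423

class = fixed-axis compound train [2-stage, 122/423 wanted]
target = 122/423 in lowest terms: an exact hit needs N1·N3 = k·122 and N2·N4 = k·423 for one integer k, every count in [12, 96]; additionally prefer no 1:1 stage (N1 ≠ N2, N3 ≠ N4)
k = 1…5: no 1:1-free in-range split of k·122 and k·423 into factor pairs; take k = 6
k = 6: N1·N3 = 732 = 12·61, N2·N4 = 2538 = 27·94
achieved = 12·61/(27·94) = 122/423; |achieved − target| = 0 ≤ 61/21150 ✓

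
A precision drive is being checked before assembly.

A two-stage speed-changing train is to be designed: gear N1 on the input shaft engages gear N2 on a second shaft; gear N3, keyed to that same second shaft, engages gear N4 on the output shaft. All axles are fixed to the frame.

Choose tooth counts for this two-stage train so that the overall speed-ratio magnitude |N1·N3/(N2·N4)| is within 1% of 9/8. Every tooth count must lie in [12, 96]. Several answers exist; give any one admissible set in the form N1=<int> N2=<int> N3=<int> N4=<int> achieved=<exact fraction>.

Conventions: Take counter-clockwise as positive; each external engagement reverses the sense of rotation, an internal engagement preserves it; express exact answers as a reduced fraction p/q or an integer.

N1=12 N2=16 N3=18 N4=12 achieved=9/8

class = fixed-axis compound train [2-stage, 9/8 wanted]
target = 9/8 in lowest terms: an exact hit needs N1·N3 = k·9 and N2·N4 = k·8 for one integer k, every count in [12, 96]; additionally prefer no 1:1 stage (N1 ≠ N2, N3 ≠ N4)
k = 1…23: no 1:1-free in-range split of k·9 and k·8 into factor pairs; take k = 24
k = 24: N1·N3 = 216 = 12·18, N2·N4 = 192 = 16·12
achieved = 12·18/(16·12) = 9/8; |achieved − target| = 0 ≤ 9/800 ✓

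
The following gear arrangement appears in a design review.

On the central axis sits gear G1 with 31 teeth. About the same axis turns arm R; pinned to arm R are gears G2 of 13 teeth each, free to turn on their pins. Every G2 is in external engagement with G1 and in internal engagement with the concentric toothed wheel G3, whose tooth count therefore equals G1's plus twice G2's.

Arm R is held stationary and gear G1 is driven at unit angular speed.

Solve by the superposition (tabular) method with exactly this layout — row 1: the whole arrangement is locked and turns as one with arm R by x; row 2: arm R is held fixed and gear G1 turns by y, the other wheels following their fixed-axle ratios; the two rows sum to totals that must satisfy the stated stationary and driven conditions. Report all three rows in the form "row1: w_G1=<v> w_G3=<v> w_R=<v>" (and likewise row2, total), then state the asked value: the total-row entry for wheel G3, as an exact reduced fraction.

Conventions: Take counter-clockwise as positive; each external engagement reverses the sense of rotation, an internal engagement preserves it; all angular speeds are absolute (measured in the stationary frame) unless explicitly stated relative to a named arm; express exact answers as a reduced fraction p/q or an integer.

topology: planetary set — G1 31T / G2 13T / G3 57T, arm = carrier (Willis)
row 1 — lock + rotate with arm: ω_sun = ω_ring = ω_arm = x
row 2: sun turns y, ring = −(31/57)·y, arm 0
boundary: total ω_arm = x = 0 and total ω_sun = x + y = 1  ⇒  y = 1, x = 0
row 2 ring = −(31/57)·1 = -31/57
totals (row 1 + row 2): sun 0 + 1 = 1, ring 0 + (-31/57) = -31/57, arm 0 + 0 = 0
asked cell (total, ring) = -31/57

row1: w_G1=0 w_G3=0 w_R=0
row2: w_G1=1 w_G3=-31/57 w_R=0
total: w_G1=1 w_G3=-31/57 w_R=0
asked value: -31/57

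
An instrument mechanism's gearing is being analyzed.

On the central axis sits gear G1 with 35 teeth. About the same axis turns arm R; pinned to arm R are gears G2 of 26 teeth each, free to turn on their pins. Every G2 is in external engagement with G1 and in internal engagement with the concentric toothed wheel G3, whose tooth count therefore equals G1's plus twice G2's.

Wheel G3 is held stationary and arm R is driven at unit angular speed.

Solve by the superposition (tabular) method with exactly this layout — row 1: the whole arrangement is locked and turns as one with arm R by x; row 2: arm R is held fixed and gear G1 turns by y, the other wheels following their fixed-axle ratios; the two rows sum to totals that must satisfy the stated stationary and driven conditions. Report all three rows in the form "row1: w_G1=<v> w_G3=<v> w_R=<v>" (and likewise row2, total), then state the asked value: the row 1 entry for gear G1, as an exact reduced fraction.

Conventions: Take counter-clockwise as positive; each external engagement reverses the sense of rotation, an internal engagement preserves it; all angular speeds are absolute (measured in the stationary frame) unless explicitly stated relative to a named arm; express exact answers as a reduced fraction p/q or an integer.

planetary set (35T centre, 26T on arm, 87T internal) — Willis relation
row 1 (train locked, turned with arm): all members turn x
row 2 — arm fixed, fixed-axis ratios: sun y, ring −(35/87)·y, arm 0
boundary: total ω_ring = x − (35/87)·y = 0 and total ω_arm = x = 1  ⇒  y = 87/35, x = 1
row 2 ring = −(35/87)·87/35 = -1
totals (row 1 + row 2): sun 1 + 87/35 = 122/35, ring 1 + (-1) = 0, arm 1 + 0 = 1
asked cell (row1, sun) = 1

row1: w_G1=1 w_G3=1 w_R=1
row2: w_G1=87/35 w_G3=-1 w_R=0
total: w_G1=122/35 w_G3=0 w_R=1
asked value: 1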